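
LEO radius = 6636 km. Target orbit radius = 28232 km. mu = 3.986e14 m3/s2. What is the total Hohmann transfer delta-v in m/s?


V1 = sqrt(mu/r1) = 7750.25 m/s
dV1 = V1*(sqrt(2*r2/(r1+r2)) - 1) = 2112.27 m/s
V2 = sqrt(mu/r2) = 3757.49 m/s
dV2 = V2*(1 - sqrt(2*r1/(r1+r2))) = 1439.28 m/s
Total dV = 3552 m/s

3552 m/s


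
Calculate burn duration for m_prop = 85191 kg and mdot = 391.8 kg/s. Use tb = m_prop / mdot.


tb = 85191 / 391.8 = 217.4 s

217.4 s


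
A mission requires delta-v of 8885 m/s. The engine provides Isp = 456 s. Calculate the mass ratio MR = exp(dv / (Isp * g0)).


Ve = 456 * 9.81 = 4473.36 m/s
MR = exp(8885 / 4473.36) = 7.288

7.288


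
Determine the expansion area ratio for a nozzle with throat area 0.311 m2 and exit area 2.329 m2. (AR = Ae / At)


AR = 2.329 / 0.311 = 7.5

7.5


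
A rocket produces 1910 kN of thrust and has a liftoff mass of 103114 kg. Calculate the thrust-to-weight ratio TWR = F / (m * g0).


TWR = 1910000 / (103114 * 9.81) = 1.89

1.89


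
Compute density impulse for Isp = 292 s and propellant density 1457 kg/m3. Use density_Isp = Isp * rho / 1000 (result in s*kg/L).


rho*Isp = 292 * 1457 / 1000 = 425 s*kg/L

425 s*kg/L


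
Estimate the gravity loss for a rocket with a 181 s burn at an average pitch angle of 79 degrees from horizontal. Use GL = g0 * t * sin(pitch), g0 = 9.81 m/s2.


GL = 9.81 * 181 * sin(79 deg) = 1743 m/s

1743 m/s


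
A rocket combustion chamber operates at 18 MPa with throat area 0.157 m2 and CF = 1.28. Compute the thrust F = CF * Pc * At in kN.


F = 1.28 * 18e6 * 0.157 = 3.6173e+06 N = 3617.3 kN

3617.3 kN


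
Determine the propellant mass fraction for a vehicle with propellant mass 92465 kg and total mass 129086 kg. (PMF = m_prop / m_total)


PMF = 92465 / 129086 = 0.716

0.716


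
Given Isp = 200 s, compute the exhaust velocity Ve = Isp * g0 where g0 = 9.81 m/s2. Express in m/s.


Ve = Isp * g0 = 200 * 9.81 = 1962.0 m/s

1962.0 m/s


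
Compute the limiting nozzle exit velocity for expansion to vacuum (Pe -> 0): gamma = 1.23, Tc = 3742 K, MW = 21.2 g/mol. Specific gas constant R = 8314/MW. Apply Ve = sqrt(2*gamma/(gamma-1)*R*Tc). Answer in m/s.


R = 8314 / 21.2 = 392.17 J/(kg.K)
Ve = sqrt(2 * 1.23 / (1.23 - 1) * 392.17 * 3742) = 3962 m/s

3962 m/s


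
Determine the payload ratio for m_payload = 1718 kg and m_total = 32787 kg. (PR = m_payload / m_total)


PR = 1718 / 32787 = 0.0524

0.0524


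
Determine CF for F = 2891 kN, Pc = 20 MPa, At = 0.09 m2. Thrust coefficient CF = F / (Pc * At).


CF = 2891000 / (20e6 * 0.09) = 1.61

1.61


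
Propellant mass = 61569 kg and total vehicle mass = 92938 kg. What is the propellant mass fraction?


PMF = 61569 / 92938 = 0.662

0.662


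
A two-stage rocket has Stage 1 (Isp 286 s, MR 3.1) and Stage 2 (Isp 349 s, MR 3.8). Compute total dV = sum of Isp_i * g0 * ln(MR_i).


dV1 = 286 * 9.81 * ln(3.1) = 3174.3 m/s
dV2 = 349 * 9.81 * ln(3.8) = 4570.6 m/s
Total dV = 3174.3 + 4570.6 = 7744.9 m/s ~ 7745 m/s

7745 m/s


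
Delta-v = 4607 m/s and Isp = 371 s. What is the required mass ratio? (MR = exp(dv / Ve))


Ve = 371 * 9.81 = 3639.51 m/s
MR = exp(4607 / 3639.51) = 3.546

3.546


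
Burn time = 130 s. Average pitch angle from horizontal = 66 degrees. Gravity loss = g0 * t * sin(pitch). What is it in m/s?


GL = 9.81 * 130 * sin(66 deg) = 1165 m/s

1165 m/s


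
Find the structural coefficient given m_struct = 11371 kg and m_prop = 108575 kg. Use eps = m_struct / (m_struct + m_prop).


eps = 11371 / (11371 + 108575) = 0.0948

0.0948


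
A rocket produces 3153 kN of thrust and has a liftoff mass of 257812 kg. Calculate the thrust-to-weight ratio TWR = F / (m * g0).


TWR = 3153000 / (257812 * 9.81) = 1.25

1.25


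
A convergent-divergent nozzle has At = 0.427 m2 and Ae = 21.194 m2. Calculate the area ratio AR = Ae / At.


AR = 21.194 / 0.427 = 49.6

49.6


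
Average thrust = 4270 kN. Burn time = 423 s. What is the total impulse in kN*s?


It = 4270 * 423 = 1806210 kN*s

1806210 kN*s


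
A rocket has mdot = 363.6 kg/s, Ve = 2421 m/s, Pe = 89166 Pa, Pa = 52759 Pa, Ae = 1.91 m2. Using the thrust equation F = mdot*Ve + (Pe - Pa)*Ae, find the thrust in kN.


F = 363.6 * 2421 + (89166 - 52759) * 1.91 = 949813.0 N = 949.8 kN

949.8 kN


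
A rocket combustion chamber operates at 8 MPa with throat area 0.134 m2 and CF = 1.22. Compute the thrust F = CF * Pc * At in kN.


F = 1.22 * 8e6 * 0.134 = 1.3078e+06 N = 1307.8 kN

1307.8 kN


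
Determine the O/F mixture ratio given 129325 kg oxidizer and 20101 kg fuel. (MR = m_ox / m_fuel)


MR = 129325 / 20101 = 6.43

6.43


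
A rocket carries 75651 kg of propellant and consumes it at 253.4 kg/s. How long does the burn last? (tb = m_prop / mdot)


tb = 75651 / 253.4 = 298.5 s

298.5 s


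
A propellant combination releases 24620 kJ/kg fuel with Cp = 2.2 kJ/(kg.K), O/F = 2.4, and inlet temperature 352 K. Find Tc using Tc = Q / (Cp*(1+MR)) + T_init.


Tc = 24620 / (2.2 * (1 + 2.4)) + 352 = 3643 K

3643 K


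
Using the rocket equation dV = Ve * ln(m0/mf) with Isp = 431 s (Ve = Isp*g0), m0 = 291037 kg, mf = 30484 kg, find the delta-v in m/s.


Ve = 431 * 9.81 = 4228.11 m/s
dV = 4228.11 * ln(291037/30484) = 9540 m/s

9540 m/s


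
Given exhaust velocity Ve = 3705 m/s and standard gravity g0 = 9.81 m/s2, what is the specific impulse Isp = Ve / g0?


Isp = Ve / g0 = 3705 / 9.81 = 377.7 s

377.7 s


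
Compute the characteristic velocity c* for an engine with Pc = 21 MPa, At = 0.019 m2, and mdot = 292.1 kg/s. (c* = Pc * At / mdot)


c* = 21e6 * 0.019 / 292.1 = 1366 m/s

1366 m/s


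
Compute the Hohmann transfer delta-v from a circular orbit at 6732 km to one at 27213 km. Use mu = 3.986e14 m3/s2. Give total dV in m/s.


V1 = sqrt(mu/r1) = 7694.79 m/s
dV1 = V1*(sqrt(2*r2/(r1+r2)) - 1) = 2048.64 m/s
V2 = sqrt(mu/r2) = 3827.19 m/s
dV2 = V2*(1 - sqrt(2*r1/(r1+r2))) = 1416.85 m/s
Total dV = 3465 m/s

3465 m/s


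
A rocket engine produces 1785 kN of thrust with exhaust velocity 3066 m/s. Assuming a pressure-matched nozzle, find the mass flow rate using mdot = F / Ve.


mdot = F / Ve = 1785000 / 3066 = 582.2 kg/s

582.2 kg/s


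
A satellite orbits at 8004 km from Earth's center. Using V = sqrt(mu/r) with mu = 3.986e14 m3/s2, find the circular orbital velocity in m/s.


V = sqrt(3.986e14 / 8004000) = 7057 m/s

7057 m/s


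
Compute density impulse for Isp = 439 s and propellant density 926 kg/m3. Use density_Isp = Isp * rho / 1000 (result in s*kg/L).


rho*Isp = 439 * 926 / 1000 = 407 s*kg/L

407 s*kg/L


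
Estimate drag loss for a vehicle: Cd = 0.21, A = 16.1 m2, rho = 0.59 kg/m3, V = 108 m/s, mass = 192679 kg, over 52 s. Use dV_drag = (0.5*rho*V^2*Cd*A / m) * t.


D = 0.5 * 0.59 * 108^2 * 0.21 * 16.1 = 11633.62 N
a = 11633.62 / 192679 = 0.0604 m/s2
dV = 0.0604 * 52 = 3.1 m/s

3.1 m/s


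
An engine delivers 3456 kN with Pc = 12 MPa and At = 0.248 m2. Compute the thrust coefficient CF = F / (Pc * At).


CF = 3456000 / (12e6 * 0.248) = 1.16

1.16


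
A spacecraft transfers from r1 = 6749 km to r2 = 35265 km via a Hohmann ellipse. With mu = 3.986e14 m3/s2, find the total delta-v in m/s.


V1 = sqrt(mu/r1) = 7685.09 m/s
dV1 = V1*(sqrt(2*r2/(r1+r2)) - 1) = 2272.15 m/s
V2 = sqrt(mu/r2) = 3361.99 m/s
dV2 = V2*(1 - sqrt(2*r1/(r1+r2))) = 1456.38 m/s
Total dV = 3729 m/s

3729 m/s


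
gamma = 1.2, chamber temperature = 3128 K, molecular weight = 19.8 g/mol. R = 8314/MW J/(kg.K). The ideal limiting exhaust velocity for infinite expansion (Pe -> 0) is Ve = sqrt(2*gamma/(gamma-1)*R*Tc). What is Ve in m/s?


R = 8314 / 19.8 = 419.9 J/(kg.K)
Ve = sqrt(2 * 1.2 / (1.2 - 1) * 419.9 * 3128) = 3970 m/s

3970 m/s


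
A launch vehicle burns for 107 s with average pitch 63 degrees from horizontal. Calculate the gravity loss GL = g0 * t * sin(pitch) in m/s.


GL = 9.81 * 107 * sin(63 deg) = 935 m/s

935 m/s


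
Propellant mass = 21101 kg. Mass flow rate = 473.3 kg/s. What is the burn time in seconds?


tb = 21101 / 473.3 = 44.6 s

44.6 s


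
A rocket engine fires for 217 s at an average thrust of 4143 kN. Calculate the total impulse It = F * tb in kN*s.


It = 4143 * 217 = 899031 kN*s

899031 kN*s


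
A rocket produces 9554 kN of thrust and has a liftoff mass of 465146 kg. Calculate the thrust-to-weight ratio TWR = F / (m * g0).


TWR = 9554000 / (465146 * 9.81) = 2.09

2.09


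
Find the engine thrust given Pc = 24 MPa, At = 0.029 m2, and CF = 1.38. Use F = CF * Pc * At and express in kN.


F = 1.38 * 24e6 * 0.029 = 960480.0 N = 960.5 kN

960.5 kN


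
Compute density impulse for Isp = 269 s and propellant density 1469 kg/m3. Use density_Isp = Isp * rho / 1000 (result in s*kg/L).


rho*Isp = 269 * 1469 / 1000 = 395 s*kg/L

395 s*kg/L


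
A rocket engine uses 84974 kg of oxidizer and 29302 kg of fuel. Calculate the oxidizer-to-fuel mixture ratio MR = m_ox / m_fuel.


MR = 84974 / 29302 = 2.9

2.9


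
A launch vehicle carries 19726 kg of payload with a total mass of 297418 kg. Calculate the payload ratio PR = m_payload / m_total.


PR = 19726 / 297418 = 0.0663

0.0663


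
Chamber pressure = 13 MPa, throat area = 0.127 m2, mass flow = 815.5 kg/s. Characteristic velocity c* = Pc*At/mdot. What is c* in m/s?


c* = 13e6 * 0.127 / 815.5 = 2025 m/s

2025 m/s


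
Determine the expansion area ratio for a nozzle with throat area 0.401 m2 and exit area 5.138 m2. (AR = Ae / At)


AR = 5.138 / 0.401 = 12.8

12.8


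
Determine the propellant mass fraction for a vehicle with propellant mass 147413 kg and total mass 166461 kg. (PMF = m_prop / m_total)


PMF = 147413 / 166461 = 0.886

0.886


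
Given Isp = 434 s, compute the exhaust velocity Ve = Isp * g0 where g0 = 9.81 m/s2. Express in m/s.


Ve = Isp * g0 = 434 * 9.81 = 4257.5 m/s

4257.5 m/s


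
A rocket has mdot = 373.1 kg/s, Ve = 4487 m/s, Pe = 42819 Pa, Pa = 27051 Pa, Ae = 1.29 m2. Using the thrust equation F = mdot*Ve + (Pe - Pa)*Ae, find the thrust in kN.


F = 373.1 * 4487 + (42819 - 27051) * 1.29 = 1.6944e+06 N = 1694.4 kN

1694.4 kN


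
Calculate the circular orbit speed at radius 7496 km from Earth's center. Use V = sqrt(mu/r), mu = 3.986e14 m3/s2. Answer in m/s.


V = sqrt(3.986e14 / 7496000) = 7292 m/s

7292 m/s


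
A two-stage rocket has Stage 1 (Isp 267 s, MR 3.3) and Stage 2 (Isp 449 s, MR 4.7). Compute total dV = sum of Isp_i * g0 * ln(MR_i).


dV1 = 267 * 9.81 * ln(3.3) = 3127.2 m/s
dV2 = 449 * 9.81 * ln(4.7) = 6816.5 m/s
Total dV = 3127.2 + 6816.5 = 9943.7 m/s ~ 9944 m/s

9944 m/s


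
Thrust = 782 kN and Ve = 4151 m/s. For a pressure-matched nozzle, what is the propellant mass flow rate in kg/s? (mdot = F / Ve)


mdot = F / Ve = 782000 / 4151 = 188.4 kg/s

188.4 kg/s


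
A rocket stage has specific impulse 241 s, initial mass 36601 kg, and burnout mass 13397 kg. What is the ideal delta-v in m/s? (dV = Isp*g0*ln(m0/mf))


Ve = 241 * 9.81 = 2364.21 m/s
dV = 2364.21 * ln(36601/13397) = 2376 m/s

2376 m/s


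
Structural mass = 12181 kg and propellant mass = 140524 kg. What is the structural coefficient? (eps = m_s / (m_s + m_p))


eps = 12181 / (12181 + 140524) = 0.0798

0.0798


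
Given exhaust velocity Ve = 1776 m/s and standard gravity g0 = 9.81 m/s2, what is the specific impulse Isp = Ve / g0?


Isp = Ve / g0 = 1776 / 9.81 = 181.0 s

181.0 s


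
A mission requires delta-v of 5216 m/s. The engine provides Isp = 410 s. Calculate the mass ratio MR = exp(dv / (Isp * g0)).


Ve = 410 * 9.81 = 4022.1 m/s
MR = exp(5216 / 4022.1) = 3.658

3.658


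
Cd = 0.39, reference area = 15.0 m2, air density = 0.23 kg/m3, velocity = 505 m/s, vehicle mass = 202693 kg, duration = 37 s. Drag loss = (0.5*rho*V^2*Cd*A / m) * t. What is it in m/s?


D = 0.5 * 0.23 * 505^2 * 0.39 * 15.0 = 171568.07 N
a = 171568.07 / 202693 = 0.8464 m/s2
dV = 0.8464 * 37 = 31.3 m/s

31.3 m/s


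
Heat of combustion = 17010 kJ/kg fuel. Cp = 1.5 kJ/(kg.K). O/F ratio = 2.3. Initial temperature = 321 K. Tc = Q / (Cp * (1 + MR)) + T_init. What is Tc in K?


Tc = 17010 / (1.5 * (1 + 2.3)) + 321 = 3757 K

3757 K


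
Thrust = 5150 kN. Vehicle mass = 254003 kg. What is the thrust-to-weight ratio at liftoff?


TWR = 5150000 / (254003 * 9.81) = 2.07

2.07


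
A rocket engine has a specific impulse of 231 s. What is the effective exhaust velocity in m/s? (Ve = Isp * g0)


Ve = Isp * g0 = 231 * 9.81 = 2266.1 m/s

2266.1 m/s


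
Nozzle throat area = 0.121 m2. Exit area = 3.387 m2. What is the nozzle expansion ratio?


AR = 3.387 / 0.121 = 28.0

28.0


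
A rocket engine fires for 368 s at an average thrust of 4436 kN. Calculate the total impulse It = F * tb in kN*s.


It = 4436 * 368 = 1632448 kN*s

1632448 kN*s


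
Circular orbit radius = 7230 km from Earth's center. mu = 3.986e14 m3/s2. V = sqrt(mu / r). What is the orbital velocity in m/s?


V = sqrt(3.986e14 / 7230000) = 7425 m/s

7425 m/s


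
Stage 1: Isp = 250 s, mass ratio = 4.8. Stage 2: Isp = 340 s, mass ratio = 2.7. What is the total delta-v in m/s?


dV1 = 250 * 9.81 * ln(4.8) = 3847.0 m/s
dV2 = 340 * 9.81 * ln(2.7) = 3312.9 m/s
Total dV = 3847.0 + 3312.9 = 7159.9 m/s ~ 7160 m/s

7160 m/s


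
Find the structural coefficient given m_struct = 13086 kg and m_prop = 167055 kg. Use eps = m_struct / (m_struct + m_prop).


eps = 13086 / (13086 + 167055) = 0.0726

0.0726


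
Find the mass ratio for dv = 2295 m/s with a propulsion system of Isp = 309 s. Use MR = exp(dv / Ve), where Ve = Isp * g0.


Ve = 309 * 9.81 = 3031.29 m/s
MR = exp(2295 / 3031.29) = 2.132

2.132


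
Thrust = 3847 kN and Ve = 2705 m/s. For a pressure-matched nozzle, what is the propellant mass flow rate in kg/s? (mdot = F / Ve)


mdot = F / Ve = 3847000 / 2705 = 1422.2 kg/s

1422.2 kg/s


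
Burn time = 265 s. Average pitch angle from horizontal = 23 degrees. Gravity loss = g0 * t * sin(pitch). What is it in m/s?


GL = 9.81 * 265 * sin(23 deg) = 1016 m/s

1016 m/s


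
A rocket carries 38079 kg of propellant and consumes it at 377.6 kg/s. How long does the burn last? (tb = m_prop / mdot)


tb = 38079 / 377.6 = 100.8 s

100.8 s


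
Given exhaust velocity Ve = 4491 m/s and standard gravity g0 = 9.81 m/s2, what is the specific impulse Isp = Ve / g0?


Isp = Ve / g0 = 4491 / 9.81 = 457.8 s

457.8 s


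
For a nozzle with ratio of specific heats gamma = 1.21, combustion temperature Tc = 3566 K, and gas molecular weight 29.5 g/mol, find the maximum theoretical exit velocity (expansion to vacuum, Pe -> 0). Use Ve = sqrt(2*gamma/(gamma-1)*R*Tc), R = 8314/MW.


R = 8314 / 29.5 = 281.83 J/(kg.K)
Ve = sqrt(2 * 1.21 / (1.21 - 1) * 281.83 * 3566) = 3403 m/s

3403 m/s


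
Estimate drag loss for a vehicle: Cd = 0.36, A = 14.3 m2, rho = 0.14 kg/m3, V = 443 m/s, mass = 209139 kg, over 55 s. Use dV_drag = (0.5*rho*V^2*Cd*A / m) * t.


D = 0.5 * 0.14 * 443^2 * 0.36 * 14.3 = 70720.29 N
a = 70720.29 / 209139 = 0.3381 m/s2
dV = 0.3381 * 55 = 18.6 m/s

18.6 m/s


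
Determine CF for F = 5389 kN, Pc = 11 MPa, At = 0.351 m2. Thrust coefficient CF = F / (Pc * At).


CF = 5389000 / (11e6 * 0.351) = 1.4

1.4


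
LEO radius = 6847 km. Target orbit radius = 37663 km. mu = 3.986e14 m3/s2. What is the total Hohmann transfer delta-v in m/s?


V1 = sqrt(mu/r1) = 7629.89 m/s
dV1 = V1*(sqrt(2*r2/(r1+r2)) - 1) = 2295.83 m/s
V2 = sqrt(mu/r2) = 3253.2 m/s
dV2 = V2*(1 - sqrt(2*r1/(r1+r2))) = 1448.74 m/s
Total dV = 3745 m/s

3745 m/s


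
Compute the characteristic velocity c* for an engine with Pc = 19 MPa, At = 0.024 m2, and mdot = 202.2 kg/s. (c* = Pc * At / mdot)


c* = 19e6 * 0.024 / 202.2 = 2255 m/s

2255 m/s


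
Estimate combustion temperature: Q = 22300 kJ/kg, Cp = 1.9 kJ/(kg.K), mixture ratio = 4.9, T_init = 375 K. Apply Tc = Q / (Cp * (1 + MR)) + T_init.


Tc = 22300 / (1.9 * (1 + 4.9)) + 375 = 2364 K

2364 K


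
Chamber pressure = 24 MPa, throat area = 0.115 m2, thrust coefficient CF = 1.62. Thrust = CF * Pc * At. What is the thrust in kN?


F = 1.62 * 24e6 * 0.115 = 4.4712e+06 N = 4471.2 kN

4471.2 kN


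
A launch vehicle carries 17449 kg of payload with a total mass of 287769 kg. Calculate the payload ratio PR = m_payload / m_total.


PR = 17449 / 287769 = 0.0606

0.0606


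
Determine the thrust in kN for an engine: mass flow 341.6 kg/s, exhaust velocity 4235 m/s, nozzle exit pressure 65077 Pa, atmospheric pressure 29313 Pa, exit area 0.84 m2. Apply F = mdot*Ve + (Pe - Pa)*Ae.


F = 341.6 * 4235 + (65077 - 29313) * 0.84 = 1.4767e+06 N = 1476.7 kN

1476.7 kN


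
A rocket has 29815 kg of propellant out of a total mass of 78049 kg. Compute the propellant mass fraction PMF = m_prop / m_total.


PMF = 29815 / 78049 = 0.382

0.382


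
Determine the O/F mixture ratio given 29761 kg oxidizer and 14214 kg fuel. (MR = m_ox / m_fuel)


MR = 29761 / 14214 = 2.09

2.09


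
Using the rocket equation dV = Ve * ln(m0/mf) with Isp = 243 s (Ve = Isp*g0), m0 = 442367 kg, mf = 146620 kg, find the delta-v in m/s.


Ve = 243 * 9.81 = 2383.83 m/s
dV = 2383.83 * ln(442367/146620) = 2632 m/s

2632 m/s


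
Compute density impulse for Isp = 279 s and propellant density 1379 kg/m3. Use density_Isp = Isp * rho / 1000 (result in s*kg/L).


rho*Isp = 279 * 1379 / 1000 = 385 s*kg/L

385 s*kg/L


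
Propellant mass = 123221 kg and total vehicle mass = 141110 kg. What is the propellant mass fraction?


PMF = 123221 / 141110 = 0.873

0.873


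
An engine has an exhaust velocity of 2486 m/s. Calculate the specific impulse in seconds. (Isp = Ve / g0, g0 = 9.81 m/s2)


Isp = Ve / g0 = 2486 / 9.81 = 253.4 s

253.4 s


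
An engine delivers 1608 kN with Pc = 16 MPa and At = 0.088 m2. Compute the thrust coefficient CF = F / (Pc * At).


CF = 1608000 / (16e6 * 0.088) = 1.14

1.14


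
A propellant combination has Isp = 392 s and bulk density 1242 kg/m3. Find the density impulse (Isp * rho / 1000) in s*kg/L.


rho*Isp = 392 * 1242 / 1000 = 487 s*kg/L

487 s*kg/L


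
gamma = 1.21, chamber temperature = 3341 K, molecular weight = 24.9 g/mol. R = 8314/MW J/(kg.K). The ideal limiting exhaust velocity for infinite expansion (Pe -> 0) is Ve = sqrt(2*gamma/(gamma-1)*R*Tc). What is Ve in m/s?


R = 8314 / 24.9 = 333.9 J/(kg.K)
Ve = sqrt(2 * 1.21 / (1.21 - 1) * 333.9 * 3341) = 3585 m/s

3585 m/s


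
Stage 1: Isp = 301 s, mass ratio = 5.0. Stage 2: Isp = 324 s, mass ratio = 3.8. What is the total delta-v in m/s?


dV1 = 301 * 9.81 * ln(5.0) = 4752.4 m/s
dV2 = 324 * 9.81 * ln(3.8) = 4243.2 m/s
Total dV = 4752.4 + 4243.2 = 8995.6 m/s ~ 8996 m/s

8996 m/s


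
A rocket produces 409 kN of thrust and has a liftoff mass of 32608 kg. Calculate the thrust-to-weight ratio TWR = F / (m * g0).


TWR = 409000 / (32608 * 9.81) = 1.28

1.28


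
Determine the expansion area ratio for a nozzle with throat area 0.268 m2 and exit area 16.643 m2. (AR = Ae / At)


AR = 16.643 / 0.268 = 62.1

62.1


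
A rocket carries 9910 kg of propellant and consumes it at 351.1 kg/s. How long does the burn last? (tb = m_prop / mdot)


tb = 9910 / 351.1 = 28.2 s

28.2 s


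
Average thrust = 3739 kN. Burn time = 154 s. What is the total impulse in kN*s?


It = 3739 * 154 = 575806 kN*s

575806 kN*s


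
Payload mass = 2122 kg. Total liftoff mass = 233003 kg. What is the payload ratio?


PR = 2122 / 233003 = 0.0091

0.0091


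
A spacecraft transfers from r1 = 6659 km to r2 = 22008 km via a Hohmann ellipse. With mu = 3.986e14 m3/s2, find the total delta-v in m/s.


V1 = sqrt(mu/r1) = 7736.85 m/s
dV1 = V1*(sqrt(2*r2/(r1+r2)) - 1) = 1850.05 m/s
V2 = sqrt(mu/r2) = 4255.77 m/s
dV2 = V2*(1 - sqrt(2*r1/(r1+r2))) = 1355.05 m/s
Total dV = 3205 m/s

3205 m/s


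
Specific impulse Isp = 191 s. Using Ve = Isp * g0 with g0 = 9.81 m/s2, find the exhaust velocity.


Ve = Isp * g0 = 191 * 9.81 = 1873.7 m/s

1873.7 m/s


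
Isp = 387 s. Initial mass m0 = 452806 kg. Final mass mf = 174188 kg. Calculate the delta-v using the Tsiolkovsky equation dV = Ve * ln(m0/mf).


Ve = 387 * 9.81 = 3796.47 m/s
dV = 3796.47 * ln(452806/174188) = 3627 m/s

3627 m/s


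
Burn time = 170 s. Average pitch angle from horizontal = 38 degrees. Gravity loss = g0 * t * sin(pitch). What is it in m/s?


GL = 9.81 * 170 * sin(38 deg) = 1027 m/s

1027 m/s


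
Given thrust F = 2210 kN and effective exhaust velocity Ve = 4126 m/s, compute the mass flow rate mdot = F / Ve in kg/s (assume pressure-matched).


mdot = F / Ve = 2210000 / 4126 = 535.6 kg/s

535.6 kg/s


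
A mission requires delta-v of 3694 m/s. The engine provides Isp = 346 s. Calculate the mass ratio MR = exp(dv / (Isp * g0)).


Ve = 346 * 9.81 = 3394.26 m/s
MR = exp(3694 / 3394.26) = 2.969

2.969


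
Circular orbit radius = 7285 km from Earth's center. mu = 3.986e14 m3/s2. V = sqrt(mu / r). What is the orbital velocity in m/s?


V = sqrt(3.986e14 / 7285000) = 7397 m/s

7397 m/s


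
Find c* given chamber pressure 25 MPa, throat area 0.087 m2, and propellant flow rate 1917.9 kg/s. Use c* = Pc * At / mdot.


c* = 25e6 * 0.087 / 1917.9 = 1134 m/s

1134 m/s


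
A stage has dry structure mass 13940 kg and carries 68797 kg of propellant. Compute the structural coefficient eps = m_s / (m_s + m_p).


eps = 13940 / (13940 + 68797) = 0.1685

0.1685


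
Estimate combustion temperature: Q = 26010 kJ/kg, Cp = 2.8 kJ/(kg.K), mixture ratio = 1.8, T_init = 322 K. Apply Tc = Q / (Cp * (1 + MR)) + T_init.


Tc = 26010 / (2.8 * (1 + 1.8)) + 322 = 3640 K

3640 K


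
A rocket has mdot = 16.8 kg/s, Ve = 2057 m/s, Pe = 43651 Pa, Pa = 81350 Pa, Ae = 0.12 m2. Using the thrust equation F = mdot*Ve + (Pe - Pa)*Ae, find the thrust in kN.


F = 16.8 * 2057 + (43651 - 81350) * 0.12 = 30034.0 N = 30.0 kN

30.0 kN


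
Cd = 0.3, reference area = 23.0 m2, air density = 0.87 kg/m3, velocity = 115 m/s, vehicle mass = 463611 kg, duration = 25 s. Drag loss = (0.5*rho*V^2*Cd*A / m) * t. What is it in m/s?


D = 0.5 * 0.87 * 115^2 * 0.3 * 23.0 = 39694.84 N
a = 39694.84 / 463611 = 0.0856 m/s2
dV = 0.0856 * 25 = 2.1 m/s

2.1 m/s


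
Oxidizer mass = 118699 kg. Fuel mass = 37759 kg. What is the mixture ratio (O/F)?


MR = 118699 / 37759 = 3.14

3.14


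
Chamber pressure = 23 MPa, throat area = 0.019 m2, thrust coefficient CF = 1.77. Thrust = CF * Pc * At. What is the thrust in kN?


F = 1.77 * 23e6 * 0.019 = 773490.0 N = 773.5 kN

773.5 kN


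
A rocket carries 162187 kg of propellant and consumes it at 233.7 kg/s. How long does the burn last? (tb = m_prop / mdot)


tb = 162187 / 233.7 = 694.0 s

694.0 s


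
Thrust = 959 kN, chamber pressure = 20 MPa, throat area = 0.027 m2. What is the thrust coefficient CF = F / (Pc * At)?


CF = 959000 / (20e6 * 0.027) = 1.78

1.78


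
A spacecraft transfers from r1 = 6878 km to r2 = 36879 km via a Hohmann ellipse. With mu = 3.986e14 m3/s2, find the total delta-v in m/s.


V1 = sqrt(mu/r1) = 7612.68 m/s
dV1 = V1*(sqrt(2*r2/(r1+r2)) - 1) = 2270.99 m/s
V2 = sqrt(mu/r2) = 3287.6 m/s
dV2 = V2*(1 - sqrt(2*r1/(r1+r2))) = 1444.28 m/s
Total dV = 3715 m/s

3715 m/s


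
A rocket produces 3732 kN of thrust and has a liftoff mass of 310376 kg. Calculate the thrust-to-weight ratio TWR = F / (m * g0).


TWR = 3732000 / (310376 * 9.81) = 1.23

1.23


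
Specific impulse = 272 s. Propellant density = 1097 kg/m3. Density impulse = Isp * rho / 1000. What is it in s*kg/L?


rho*Isp = 272 * 1097 / 1000 = 298 s*kg/L

298 s*kg/L


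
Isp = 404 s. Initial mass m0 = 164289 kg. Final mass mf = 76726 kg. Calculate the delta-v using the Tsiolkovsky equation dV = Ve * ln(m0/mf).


Ve = 404 * 9.81 = 3963.24 m/s
dV = 3963.24 * ln(164289/76726) = 3018 m/s

3018 m/s


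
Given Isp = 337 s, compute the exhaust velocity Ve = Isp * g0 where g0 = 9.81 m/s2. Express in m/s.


Ve = Isp * g0 = 337 * 9.81 = 3306.0 m/s

3306.0 m/s


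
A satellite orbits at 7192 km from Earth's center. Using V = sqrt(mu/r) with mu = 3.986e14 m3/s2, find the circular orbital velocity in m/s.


V = sqrt(3.986e14 / 7192000) = 7445 m/s

7445 m/s


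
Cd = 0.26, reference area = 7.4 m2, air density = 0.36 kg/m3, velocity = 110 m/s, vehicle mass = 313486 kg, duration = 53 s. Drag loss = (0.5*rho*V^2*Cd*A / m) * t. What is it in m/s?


D = 0.5 * 0.36 * 110^2 * 0.26 * 7.4 = 4190.47 N
a = 4190.47 / 313486 = 0.0134 m/s2
dV = 0.0134 * 53 = 0.7 m/s

0.7 m/s


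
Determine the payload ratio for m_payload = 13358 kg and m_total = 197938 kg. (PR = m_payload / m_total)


PR = 13358 / 197938 = 0.0675

0.0675


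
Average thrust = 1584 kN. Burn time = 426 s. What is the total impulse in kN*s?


It = 1584 * 426 = 674784 kN*s

674784 kN*s


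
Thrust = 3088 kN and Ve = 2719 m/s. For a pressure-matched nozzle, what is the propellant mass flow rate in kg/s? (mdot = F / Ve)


mdot = F / Ve = 3088000 / 2719 = 1135.7 kg/s

1135.7 kg/s


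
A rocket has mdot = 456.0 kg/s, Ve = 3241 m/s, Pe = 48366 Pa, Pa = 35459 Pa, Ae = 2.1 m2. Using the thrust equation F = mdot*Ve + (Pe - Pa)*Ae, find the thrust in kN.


F = 456.0 * 3241 + (48366 - 35459) * 2.1 = 1.5050e+06 N = 1505.0 kN

1505.0 kN


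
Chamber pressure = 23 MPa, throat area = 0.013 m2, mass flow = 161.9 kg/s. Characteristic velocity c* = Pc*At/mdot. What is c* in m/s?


c* = 23e6 * 0.013 / 161.9 = 1847 m/s

1847 m/s


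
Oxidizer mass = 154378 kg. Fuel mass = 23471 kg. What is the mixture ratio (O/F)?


MR = 154378 / 23471 = 6.58

6.58


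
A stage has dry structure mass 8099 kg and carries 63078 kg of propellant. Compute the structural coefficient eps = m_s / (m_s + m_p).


eps = 8099 / (8099 + 63078) = 0.1138

0.1138


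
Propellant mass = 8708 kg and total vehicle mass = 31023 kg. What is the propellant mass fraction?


PMF = 8708 / 31023 = 0.281

0.281


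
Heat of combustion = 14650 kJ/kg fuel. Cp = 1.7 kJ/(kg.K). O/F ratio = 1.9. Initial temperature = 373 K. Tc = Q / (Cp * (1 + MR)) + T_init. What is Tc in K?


Tc = 14650 / (1.7 * (1 + 1.9)) + 373 = 3345 K

3345 K


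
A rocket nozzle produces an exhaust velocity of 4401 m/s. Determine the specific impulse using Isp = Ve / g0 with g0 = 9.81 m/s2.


Isp = Ve / g0 = 4401 / 9.81 = 448.6 s

448.6 s


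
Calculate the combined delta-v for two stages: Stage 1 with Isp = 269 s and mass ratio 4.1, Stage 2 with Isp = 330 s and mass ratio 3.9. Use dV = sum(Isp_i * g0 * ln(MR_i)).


dV1 = 269 * 9.81 * ln(4.1) = 3723.4 m/s
dV2 = 330 * 9.81 * ln(3.9) = 4405.9 m/s
Total dV = 3723.4 + 4405.9 = 8129.3 m/s ~ 8129 m/s

8129 m/s


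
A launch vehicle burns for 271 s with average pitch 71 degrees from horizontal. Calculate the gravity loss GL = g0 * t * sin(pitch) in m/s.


GL = 9.81 * 271 * sin(71 deg) = 2514 m/s

2514 m/s


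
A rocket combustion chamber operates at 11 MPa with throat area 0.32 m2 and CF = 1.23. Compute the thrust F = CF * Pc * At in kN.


F = 1.23 * 11e6 * 0.32 = 4.3296e+06 N = 4329.6 kN

4329.6 kN


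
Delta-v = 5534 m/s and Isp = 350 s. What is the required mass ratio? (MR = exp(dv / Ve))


Ve = 350 * 9.81 = 3433.5 m/s
MR = exp(5534 / 3433.5) = 5.012

5.012


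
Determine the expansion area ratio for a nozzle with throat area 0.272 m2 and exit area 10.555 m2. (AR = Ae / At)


AR = 10.555 / 0.272 = 38.8

38.8


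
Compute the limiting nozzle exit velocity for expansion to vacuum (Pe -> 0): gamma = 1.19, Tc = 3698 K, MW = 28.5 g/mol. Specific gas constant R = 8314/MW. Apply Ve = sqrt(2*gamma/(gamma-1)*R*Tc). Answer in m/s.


R = 8314 / 28.5 = 291.72 J/(kg.K)
Ve = sqrt(2 * 1.19 / (1.19 - 1) * 291.72 * 3698) = 3676 m/s

3676 m/s


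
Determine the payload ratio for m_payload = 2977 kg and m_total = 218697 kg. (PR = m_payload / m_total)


PR = 2977 / 218697 = 0.0136

0.0136


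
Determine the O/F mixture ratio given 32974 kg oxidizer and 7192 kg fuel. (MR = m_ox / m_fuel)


MR = 32974 / 7192 = 4.58

4.58


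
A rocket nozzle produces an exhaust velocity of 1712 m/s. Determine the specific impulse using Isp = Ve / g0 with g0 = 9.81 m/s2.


Isp = Ve / g0 = 1712 / 9.81 = 174.5 s

174.5 s


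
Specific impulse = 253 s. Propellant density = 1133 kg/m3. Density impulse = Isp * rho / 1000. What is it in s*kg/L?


rho*Isp = 253 * 1133 / 1000 = 287 s*kg/L

287 s*kg/L


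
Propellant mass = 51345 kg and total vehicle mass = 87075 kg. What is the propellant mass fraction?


PMF = 51345 / 87075 = 0.59

0.59


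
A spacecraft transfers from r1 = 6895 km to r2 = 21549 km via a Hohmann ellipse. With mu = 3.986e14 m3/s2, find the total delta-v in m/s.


V1 = sqrt(mu/r1) = 7603.29 m/s
dV1 = V1*(sqrt(2*r2/(r1+r2)) - 1) = 1755.82 m/s
V2 = sqrt(mu/r2) = 4300.86 m/s
dV2 = V2*(1 - sqrt(2*r1/(r1+r2))) = 1306.24 m/s
Total dV = 3062 m/s

3062 m/s


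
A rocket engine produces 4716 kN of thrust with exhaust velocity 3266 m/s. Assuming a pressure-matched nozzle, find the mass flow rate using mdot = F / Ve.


mdot = F / Ve = 4716000 / 3266 = 1444.0 kg/s

1444.0 kg/s


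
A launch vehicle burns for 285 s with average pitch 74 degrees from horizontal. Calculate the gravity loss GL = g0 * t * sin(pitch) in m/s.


GL = 9.81 * 285 * sin(74 deg) = 2688 m/s

2688 m/s


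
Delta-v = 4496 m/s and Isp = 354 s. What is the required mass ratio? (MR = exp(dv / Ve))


Ve = 354 * 9.81 = 3472.74 m/s
MR = exp(4496 / 3472.74) = 3.65

3.65


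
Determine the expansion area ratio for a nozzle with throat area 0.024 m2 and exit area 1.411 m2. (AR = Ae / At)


AR = 1.411 / 0.024 = 58.8

58.8


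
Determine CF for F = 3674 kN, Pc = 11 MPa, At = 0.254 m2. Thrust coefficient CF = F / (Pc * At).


CF = 3674000 / (11e6 * 0.254) = 1.31

1.31


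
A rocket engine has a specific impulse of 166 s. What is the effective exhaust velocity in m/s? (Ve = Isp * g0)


Ve = Isp * g0 = 166 * 9.81 = 1628.5 m/s

1628.5 m/s


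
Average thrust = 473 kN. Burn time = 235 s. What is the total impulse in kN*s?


It = 473 * 235 = 111155 kN*s

111155 kN*s


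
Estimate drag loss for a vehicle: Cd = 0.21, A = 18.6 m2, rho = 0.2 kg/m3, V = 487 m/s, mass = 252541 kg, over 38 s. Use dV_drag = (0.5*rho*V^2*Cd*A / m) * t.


D = 0.5 * 0.2 * 487^2 * 0.21 * 18.6 = 92638.21 N
a = 92638.21 / 252541 = 0.3668 m/s2
dV = 0.3668 * 38 = 13.9 m/s

13.9 m/s


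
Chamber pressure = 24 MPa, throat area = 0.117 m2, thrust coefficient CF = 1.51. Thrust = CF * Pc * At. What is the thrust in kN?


F = 1.51 * 24e6 * 0.117 = 4.2401e+06 N = 4240.1 kN

4240.1 kN


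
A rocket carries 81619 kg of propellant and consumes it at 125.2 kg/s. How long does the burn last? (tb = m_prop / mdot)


tb = 81619 / 125.2 = 651.9 s

651.9 s


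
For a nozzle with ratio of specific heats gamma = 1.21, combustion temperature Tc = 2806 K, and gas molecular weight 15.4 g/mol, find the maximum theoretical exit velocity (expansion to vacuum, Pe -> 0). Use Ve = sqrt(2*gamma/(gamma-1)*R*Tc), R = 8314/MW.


R = 8314 / 15.4 = 539.87 J/(kg.K)
Ve = sqrt(2 * 1.21 / (1.21 - 1) * 539.87 * 2806) = 4178 m/s

4178 m/s


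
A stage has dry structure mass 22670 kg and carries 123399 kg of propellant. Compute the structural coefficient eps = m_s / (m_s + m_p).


eps = 22670 / (22670 + 123399) = 0.1552

0.1552


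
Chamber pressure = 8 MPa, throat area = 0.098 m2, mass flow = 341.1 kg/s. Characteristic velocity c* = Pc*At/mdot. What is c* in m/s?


c* = 8e6 * 0.098 / 341.1 = 2298 m/s

2298 m/s


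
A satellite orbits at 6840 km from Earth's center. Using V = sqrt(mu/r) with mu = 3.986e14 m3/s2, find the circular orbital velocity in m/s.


V = sqrt(3.986e14 / 6840000) = 7634 m/s

7634 m/s


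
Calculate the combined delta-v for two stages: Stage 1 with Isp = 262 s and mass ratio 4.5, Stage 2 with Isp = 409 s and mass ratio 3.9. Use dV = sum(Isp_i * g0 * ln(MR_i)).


dV1 = 262 * 9.81 * ln(4.5) = 3865.8 m/s
dV2 = 409 * 9.81 * ln(3.9) = 5460.6 m/s
Total dV = 3865.8 + 5460.6 = 9326.4 m/s ~ 9326 m/s

9326 m/s


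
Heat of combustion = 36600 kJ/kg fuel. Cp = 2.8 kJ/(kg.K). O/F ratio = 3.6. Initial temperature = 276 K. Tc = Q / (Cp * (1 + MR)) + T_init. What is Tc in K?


Tc = 36600 / (2.8 * (1 + 3.6)) + 276 = 3118 K

3118 K


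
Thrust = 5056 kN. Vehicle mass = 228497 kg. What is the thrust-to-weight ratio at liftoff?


TWR = 5056000 / (228497 * 9.81) = 2.26

2.26


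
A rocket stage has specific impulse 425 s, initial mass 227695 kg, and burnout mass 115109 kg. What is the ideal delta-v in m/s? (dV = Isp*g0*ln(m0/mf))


Ve = 425 * 9.81 = 4169.25 m/s
dV = 4169.25 * ln(227695/115109) = 2844 m/s

2844 m/s


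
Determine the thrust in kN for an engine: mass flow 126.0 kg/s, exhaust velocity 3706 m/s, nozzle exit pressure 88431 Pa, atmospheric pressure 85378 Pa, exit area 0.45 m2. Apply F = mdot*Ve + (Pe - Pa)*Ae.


F = 126.0 * 3706 + (88431 - 85378) * 0.45 = 468330.0 N = 468.3 kN

468.3 kN


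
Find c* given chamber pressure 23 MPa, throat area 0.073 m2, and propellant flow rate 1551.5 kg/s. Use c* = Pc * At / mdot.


c* = 23e6 * 0.073 / 1551.5 = 1082 m/s

1082 m/s


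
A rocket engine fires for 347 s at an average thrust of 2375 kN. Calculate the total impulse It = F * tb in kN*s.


It = 2375 * 347 = 824125 kN*s

824125 kN*s


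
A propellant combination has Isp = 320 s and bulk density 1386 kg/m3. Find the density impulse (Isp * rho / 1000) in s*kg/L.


rho*Isp = 320 * 1386 / 1000 = 444 s*kg/L

444 s*kg/L


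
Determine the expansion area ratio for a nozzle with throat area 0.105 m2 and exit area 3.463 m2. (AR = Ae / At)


AR = 3.463 / 0.105 = 33.0

33.0


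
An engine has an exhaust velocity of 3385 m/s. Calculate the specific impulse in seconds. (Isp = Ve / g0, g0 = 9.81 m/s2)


Isp = Ve / g0 = 3385 / 9.81 = 345.1 s

345.1 s


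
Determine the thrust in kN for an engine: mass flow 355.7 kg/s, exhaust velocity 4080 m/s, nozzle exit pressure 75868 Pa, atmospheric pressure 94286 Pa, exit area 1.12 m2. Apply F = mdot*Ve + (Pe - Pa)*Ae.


F = 355.7 * 4080 + (75868 - 94286) * 1.12 = 1.4306e+06 N = 1430.6 kN

1430.6 kN


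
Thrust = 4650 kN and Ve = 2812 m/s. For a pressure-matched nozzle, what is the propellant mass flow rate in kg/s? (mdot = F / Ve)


mdot = F / Ve = 4650000 / 2812 = 1653.6 kg/s

1653.6 kg/s


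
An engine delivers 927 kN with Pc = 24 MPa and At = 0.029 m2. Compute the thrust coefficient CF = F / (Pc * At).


CF = 927000 / (24e6 * 0.029) = 1.33

1.33


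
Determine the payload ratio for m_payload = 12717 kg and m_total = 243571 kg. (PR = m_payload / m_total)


PR = 12717 / 243571 = 0.0522

0.0522


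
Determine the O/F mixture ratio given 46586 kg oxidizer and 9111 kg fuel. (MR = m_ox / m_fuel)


MR = 46586 / 9111 = 5.11

5.11


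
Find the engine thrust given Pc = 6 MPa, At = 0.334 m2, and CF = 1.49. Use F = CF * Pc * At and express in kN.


F = 1.49 * 6e6 * 0.334 = 2.9860e+06 N = 2986.0 kN

2986.0 kN


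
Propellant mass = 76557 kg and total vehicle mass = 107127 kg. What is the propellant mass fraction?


PMF = 76557 / 107127 = 0.715

0.715


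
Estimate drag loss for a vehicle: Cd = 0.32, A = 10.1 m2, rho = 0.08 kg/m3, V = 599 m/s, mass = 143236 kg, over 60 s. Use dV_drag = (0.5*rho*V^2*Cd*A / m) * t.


D = 0.5 * 0.08 * 599^2 * 0.32 * 10.1 = 46385.79 N
a = 46385.79 / 143236 = 0.3238 m/s2
dV = 0.3238 * 60 = 19.4 m/s

19.4 m/s


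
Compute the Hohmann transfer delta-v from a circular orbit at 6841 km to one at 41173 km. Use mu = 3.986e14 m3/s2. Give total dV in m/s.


V1 = sqrt(mu/r1) = 7633.24 m/s
dV1 = V1*(sqrt(2*r2/(r1+r2)) - 1) = 2363.22 m/s
V2 = sqrt(mu/r2) = 3111.45 m/s
dV2 = V2*(1 - sqrt(2*r1/(r1+r2))) = 1450.51 m/s
Total dV = 3814 m/s

3814 m/s


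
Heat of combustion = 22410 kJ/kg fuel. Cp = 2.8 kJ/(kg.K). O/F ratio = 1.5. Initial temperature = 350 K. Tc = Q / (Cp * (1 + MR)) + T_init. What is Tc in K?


Tc = 22410 / (2.8 * (1 + 1.5)) + 350 = 3551 K

3551 K


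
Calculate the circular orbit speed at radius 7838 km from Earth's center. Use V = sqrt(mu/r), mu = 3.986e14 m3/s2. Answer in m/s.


V = sqrt(3.986e14 / 7838000) = 7131 m/s

7131 m/s


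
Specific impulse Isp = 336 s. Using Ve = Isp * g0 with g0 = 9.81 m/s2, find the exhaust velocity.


Ve = Isp * g0 = 336 * 9.81 = 3296.2 m/s

3296.2 m/s


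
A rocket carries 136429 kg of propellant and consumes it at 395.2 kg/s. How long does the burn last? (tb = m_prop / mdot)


tb = 136429 / 395.2 = 345.2 s

345.2 s


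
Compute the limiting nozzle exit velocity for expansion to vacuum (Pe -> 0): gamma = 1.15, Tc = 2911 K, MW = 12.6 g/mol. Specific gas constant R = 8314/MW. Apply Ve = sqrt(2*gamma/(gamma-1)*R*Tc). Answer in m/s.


R = 8314 / 12.6 = 659.84 J/(kg.K)
Ve = sqrt(2 * 1.15 / (1.15 - 1) * 659.84 * 2911) = 5427 m/s

5427 m/s


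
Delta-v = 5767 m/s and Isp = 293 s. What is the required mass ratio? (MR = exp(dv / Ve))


Ve = 293 * 9.81 = 2874.33 m/s
MR = exp(5767 / 2874.33) = 7.436

7.436


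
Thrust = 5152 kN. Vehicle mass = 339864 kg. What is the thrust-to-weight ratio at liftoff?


TWR = 5152000 / (339864 * 9.81) = 1.55

1.55


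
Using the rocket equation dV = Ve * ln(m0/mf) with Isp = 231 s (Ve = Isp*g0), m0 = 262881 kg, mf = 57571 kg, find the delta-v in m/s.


Ve = 231 * 9.81 = 2266.11 m/s
dV = 2266.11 * ln(262881/57571) = 3442 m/s

3442 m/s


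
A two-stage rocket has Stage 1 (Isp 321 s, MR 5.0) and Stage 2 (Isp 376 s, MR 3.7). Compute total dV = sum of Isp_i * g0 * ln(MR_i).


dV1 = 321 * 9.81 * ln(5.0) = 5068.1 m/s
dV2 = 376 * 9.81 * ln(3.7) = 4825.9 m/s
Total dV = 5068.1 + 4825.9 = 9894.0 m/s ~ 9894 m/s

9894 m/s


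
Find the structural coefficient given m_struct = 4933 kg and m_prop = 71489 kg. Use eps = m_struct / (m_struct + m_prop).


eps = 4933 / (4933 + 71489) = 0.0645

0.0645


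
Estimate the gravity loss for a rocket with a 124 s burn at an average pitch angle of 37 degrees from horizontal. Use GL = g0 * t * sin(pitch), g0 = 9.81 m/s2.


GL = 9.81 * 124 * sin(37 deg) = 732 m/s

732 m/s


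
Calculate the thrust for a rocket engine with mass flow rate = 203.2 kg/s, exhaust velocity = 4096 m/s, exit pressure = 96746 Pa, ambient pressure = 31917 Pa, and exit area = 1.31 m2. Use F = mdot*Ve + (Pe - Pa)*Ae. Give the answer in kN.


F = 203.2 * 4096 + (96746 - 31917) * 1.31 = 917233.0 N = 917.2 kN

917.2 kN


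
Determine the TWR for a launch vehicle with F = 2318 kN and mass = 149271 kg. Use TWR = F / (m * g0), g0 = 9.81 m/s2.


TWR = 2318000 / (149271 * 9.81) = 1.58

1.58


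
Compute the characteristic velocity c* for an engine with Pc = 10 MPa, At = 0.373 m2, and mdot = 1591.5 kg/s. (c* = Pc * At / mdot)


c* = 10e6 * 0.373 / 1591.5 = 2344 m/s

2344 m/s


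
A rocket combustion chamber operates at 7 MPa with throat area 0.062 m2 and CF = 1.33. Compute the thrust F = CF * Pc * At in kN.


F = 1.33 * 7e6 * 0.062 = 577220.0 N = 577.2 kN

577.2 kN


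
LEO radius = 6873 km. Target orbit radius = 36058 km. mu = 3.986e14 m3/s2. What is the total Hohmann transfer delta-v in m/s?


V1 = sqrt(mu/r1) = 7615.45 m/s
dV1 = V1*(sqrt(2*r2/(r1+r2)) - 1) = 2254.75 m/s
V2 = sqrt(mu/r2) = 3324.82 m/s
dV2 = V2*(1 - sqrt(2*r1/(r1+r2))) = 1443.46 m/s
Total dV = 3698 m/s

3698 m/s


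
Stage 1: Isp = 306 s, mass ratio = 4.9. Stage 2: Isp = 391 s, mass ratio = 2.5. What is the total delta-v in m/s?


dV1 = 306 * 9.81 * ln(4.9) = 4770.7 m/s
dV2 = 391 * 9.81 * ln(2.5) = 3514.6 m/s
Total dV = 4770.7 + 3514.6 = 8285.3 m/s ~ 8285 m/s

8285 m/s
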